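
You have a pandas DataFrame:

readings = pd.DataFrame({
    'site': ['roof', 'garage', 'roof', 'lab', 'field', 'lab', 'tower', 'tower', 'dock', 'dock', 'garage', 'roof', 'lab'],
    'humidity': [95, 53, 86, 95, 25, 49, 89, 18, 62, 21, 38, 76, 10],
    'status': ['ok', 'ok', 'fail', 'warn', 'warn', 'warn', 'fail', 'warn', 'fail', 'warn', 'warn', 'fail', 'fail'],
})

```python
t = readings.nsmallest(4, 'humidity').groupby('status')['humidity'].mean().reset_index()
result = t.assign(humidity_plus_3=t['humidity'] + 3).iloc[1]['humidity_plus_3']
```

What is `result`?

24.3333333333

take 4 rows with smallest humidity:
     site  humidity status
12    lab        10   fail
7   tower        18   warn
9    dock        21   warn
4   field        25   warn
group by status, mean of humidity:
status
fail    10.000000
warn    21.333333
Name: humidity, dtype: float64
reset_index():
  status   humidity
0   fail  10.000000
1   warn  21.333333
add column humidity_plus_3 = t['humidity'] + 3:
  status   humidity  humidity_plus_3
0   fail  10.000000        13.000000
1   warn  21.333333        24.333333
value at position 1, column 'humidity_plus_3' → 24.3333333333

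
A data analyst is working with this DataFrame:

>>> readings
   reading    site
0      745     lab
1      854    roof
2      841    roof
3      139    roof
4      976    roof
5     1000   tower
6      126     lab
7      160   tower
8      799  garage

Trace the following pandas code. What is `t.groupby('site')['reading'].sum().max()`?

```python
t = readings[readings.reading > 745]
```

filter rows where reading > 745:
   reading    site
1      854    roof
2      841    roof
4      976    roof
5     1000   tower
8      799  garage
group by site, sum of reading:
site
garage     799
roof      2671
tower     1000
Name: reading, dtype: int64
The max of the resulting series is 2671.

2671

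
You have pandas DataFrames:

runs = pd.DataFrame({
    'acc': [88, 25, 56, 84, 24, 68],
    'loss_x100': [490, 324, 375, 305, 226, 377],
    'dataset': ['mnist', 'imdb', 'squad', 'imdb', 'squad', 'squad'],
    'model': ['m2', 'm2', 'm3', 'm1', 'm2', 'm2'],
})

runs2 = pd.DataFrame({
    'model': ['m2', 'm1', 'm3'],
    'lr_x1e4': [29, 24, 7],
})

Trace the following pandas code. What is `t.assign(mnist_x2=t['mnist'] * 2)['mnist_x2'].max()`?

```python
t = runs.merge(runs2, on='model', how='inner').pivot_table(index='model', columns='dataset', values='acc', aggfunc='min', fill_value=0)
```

merge on 'model' (how='inner') → 6 rows:
   acc  loss_x100 dataset model  lr_x1e4
0   88        490   mnist    m2       29
1   25        324    imdb    m2       29
2   56        375   squad    m3        7
3   84        305    imdb    m1       24
4   24        226   squad    m2       29
5   68        377   squad    m2       29
pivot: rows=model, cols=dataset, min(acc):
dataset  imdb  mnist  squad
model                      
m1         84      0      0
m2         25     88     24
m3          0      0     56
add column mnist_x2 = t['mnist'] * 2:
dataset  imdb  mnist  squad  mnist_x2
model                                
m1         84      0      0         0
m2         25     88     24       176
m3          0      0     56         0
max of column 'mnist_x2' → 176

176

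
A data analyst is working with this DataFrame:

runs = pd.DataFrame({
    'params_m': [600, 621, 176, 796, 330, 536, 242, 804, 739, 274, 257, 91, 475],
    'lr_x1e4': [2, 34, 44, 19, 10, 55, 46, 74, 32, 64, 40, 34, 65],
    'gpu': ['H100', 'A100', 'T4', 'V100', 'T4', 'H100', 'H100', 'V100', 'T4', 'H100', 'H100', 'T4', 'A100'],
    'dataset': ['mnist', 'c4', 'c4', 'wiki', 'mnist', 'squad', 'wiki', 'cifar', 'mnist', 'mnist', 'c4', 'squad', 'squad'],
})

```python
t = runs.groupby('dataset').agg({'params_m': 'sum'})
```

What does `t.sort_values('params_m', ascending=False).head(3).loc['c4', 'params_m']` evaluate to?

1054

group by dataset, sum of params_m:
         params_m
dataset          
c4           1054
cifar         804
mnist        1943
squad        1102
wiki         1038
sort by params_m descending:
         params_m
dataset          
mnist        1943
squad        1102
c4           1054
wiki         1038
cifar         804
take first 3 rows:
         params_m
dataset          
mnist        1943
squad        1102
c4           1054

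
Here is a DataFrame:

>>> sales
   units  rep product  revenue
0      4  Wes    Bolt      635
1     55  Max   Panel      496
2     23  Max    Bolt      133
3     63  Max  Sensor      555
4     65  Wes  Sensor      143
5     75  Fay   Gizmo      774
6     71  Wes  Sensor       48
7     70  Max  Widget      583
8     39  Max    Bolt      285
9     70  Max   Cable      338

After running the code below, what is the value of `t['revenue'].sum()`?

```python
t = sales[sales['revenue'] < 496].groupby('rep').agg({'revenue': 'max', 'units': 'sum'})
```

filter rows where revenue < 496:
   units  rep product  revenue
2     23  Max    Bolt      133
4     65  Wes  Sensor      143
6     71  Wes  Sensor       48
8     39  Max    Bolt      285
9     70  Max   Cable      338
group by rep: max(revenue), sum(units):
     revenue  units
rep                
Max      338    132
Wes      143    136

481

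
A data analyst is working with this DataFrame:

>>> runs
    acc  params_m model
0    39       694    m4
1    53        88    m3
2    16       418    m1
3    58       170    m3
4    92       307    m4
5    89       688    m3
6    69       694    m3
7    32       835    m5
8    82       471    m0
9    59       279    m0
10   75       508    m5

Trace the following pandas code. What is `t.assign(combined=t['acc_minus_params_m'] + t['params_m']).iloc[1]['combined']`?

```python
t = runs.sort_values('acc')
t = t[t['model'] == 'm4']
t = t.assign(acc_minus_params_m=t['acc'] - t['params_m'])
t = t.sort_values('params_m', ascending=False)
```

sort by acc:
    acc  params_m model
2    16       418    m1
7    32       835    m5
0    39       694    m4
1    53        88    m3
3    58       170    m3
9    59       279    m0
6    69       694    m3
10   75       508    m5
8    82       471    m0
5    89       688    m3
4    92       307    m4
filter rows where model == 'm4':
   acc  params_m model
0   39       694    m4
4   92       307    m4
add column acc_minus_params_m = t['acc'] - t['params_m']:
   acc  params_m model  acc_minus_params_m
0   39       694    m4                -655
4   92       307    m4                -215
sort by params_m descending:
   acc  params_m model  acc_minus_params_m
0   39       694    m4                -655
4   92       307    m4                -215
add column combined = t['acc_minus_params_m'] + t['params_m']:
   acc  params_m model  acc_minus_params_m  combined
0   39       694    m4                -655        39
4   92       307    m4                -215        92
Reading off the value at position 1, column 'combined', we get 92.

92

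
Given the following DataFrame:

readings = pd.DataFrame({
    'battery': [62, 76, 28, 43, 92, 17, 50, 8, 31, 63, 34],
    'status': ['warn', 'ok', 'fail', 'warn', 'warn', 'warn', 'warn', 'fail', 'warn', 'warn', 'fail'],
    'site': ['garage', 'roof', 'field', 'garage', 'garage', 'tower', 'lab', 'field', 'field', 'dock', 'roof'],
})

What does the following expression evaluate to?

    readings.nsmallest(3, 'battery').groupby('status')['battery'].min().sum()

take 3 rows with smallest battery:
   battery status   site
7        8   fail  field
5       17   warn  tower
2       28   fail  field
group by status, min of battery:
status
fail     8
warn    17
Name: battery, dtype: int64
The sum of the resulting series is 25.

25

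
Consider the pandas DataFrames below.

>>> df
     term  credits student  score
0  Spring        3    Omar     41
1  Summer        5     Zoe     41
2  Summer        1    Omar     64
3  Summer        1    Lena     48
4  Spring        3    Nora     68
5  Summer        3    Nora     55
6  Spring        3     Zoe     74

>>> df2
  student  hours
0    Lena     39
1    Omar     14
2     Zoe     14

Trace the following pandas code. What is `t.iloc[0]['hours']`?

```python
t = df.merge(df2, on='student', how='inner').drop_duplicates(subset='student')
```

14

merge on 'student' (how='inner') → 5 rows:
     term  credits student  score  hours
0  Spring        3    Omar     41     14
1  Summer        5     Zoe     41     14
2  Summer        1    Omar     64     14
3  Summer        1    Lena     48     39
4  Spring        3     Zoe     74     14
drop duplicate student (keep=first):
     term  credits student  score  hours
0  Spring        3    Omar     41     14
1  Summer        5     Zoe     41     14
3  Summer        1    Lena     48     39
So iloc[0]['hours'] = 14.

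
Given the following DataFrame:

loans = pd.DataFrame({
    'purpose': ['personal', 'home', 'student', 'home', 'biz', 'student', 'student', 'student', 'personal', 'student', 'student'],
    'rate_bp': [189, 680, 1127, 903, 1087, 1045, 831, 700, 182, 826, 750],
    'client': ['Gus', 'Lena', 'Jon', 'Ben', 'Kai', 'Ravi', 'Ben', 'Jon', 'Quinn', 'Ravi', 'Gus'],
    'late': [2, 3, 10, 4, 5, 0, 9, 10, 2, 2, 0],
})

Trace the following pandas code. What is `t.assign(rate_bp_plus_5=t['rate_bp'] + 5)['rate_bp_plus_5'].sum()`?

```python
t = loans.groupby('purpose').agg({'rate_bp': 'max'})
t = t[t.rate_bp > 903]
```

2224

group by purpose, max of rate_bp:
          rate_bp
purpose          
biz          1087
home          903
personal      189
student      1127
filter rows where rate_bp > 903:
         rate_bp
purpose         
biz         1087
student     1127
add column rate_bp_plus_5 = t['rate_bp'] + 5:
         rate_bp  rate_bp_plus_5
purpose                         
biz         1087            1092
student     1127            1132
Finally, sum of column 'rate_bp_plus_5' = 2224.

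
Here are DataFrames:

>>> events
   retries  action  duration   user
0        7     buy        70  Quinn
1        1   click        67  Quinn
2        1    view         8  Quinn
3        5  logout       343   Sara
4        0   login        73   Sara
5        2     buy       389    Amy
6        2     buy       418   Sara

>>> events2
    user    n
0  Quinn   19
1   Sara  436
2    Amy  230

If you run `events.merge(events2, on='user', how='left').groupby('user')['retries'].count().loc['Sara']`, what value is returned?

3

merge on 'user' (how='left') → 7 rows:
   retries  action  duration   user    n
0        7     buy        70  Quinn   19
1        1   click        67  Quinn   19
2        1    view         8  Quinn   19
3        5  logout       343   Sara  436
4        0   login        73   Sara  436
5        2     buy       389    Amy  230
6        2     buy       418   Sara  436
group by user, count of retries:
user
Amy      1
Quinn    3
Sara     3
Name: retries, dtype: int64
The value at index 'Sara' is 3.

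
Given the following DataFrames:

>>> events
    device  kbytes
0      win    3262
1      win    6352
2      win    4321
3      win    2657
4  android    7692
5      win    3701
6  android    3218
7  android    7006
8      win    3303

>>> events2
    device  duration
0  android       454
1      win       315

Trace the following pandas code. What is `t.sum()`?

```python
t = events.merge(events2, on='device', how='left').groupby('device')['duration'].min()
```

merge on 'device' (how='left') → 9 rows:
    device  kbytes  duration
0      win    3262       315
1      win    6352       315
2      win    4321       315
3      win    2657       315
4  android    7692       454
5      win    3701       315
6  android    3218       454
7  android    7006       454
8      win    3303       315
group by device, min of duration:
device
android    454
win        315
Name: duration, dtype: int64
sum of the resulting series → 769

769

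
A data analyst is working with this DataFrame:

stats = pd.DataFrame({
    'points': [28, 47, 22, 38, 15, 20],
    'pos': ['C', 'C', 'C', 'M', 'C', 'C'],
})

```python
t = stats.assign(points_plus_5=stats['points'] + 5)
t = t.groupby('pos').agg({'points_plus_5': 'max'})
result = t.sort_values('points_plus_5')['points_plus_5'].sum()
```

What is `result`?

95

add column points_plus_5 = stats['points'] + 5:
   points pos  points_plus_5
0      28   C             33
1      47   C             52
2      22   C             27
3      38   M             43
4      15   C             20
5      20   C             25
group by pos, max of points_plus_5:
     points_plus_5
pos               
C               52
M               43
sort by points_plus_5:
     points_plus_5
pos               
M               43
C               52
sum of column 'points_plus_5' → 95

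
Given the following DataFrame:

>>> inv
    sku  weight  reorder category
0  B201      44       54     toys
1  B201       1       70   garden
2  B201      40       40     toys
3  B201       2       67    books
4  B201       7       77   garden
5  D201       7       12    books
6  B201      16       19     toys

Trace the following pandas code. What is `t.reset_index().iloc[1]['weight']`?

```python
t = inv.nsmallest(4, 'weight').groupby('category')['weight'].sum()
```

8

take 4 rows with smallest weight:
    sku  weight  reorder category
1  B201       1       70   garden
3  B201       2       67    books
4  B201       7       77   garden
5  D201       7       12    books
group by category, sum of weight:
category
books     9
garden    8
Name: weight, dtype: int64
reset_index():
  category  weight
0    books       9
1   garden       8
Taking the value at position 1, column 'weight' gives 8.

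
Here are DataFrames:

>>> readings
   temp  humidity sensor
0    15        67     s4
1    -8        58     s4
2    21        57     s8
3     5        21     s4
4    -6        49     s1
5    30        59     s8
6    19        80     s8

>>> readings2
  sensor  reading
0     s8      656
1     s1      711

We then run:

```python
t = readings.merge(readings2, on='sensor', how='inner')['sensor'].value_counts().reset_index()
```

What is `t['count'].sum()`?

merge on 'sensor' (how='inner') → 4 rows:
   temp  humidity sensor  reading
0    21        57     s8      656
1    -6        49     s1      711
2    30        59     s8      656
3    19        80     s8      656
value_counts of sensor:
sensor
s8    3
s1    1
Name: count, dtype: int64
reset_index():
  sensor  count
0     s8      3
1     s1      1

4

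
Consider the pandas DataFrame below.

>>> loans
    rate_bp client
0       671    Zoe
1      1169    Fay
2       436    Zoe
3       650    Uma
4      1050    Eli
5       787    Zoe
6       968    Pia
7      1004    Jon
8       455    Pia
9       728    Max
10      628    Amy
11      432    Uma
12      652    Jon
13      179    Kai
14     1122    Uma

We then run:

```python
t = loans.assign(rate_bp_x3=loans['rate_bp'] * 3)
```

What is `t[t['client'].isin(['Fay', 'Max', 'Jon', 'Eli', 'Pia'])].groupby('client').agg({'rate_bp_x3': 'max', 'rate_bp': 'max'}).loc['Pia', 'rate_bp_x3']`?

add column rate_bp_x3 = loans['rate_bp'] * 3:
    rate_bp client  rate_bp_x3
0       671    Zoe        2013
1      1169    Fay        3507
2       436    Zoe        1308
3       650    Uma        1950
4      1050    Eli        3150
5       787    Zoe        2361
6       968    Pia        2904
7      1004    Jon        3012
8       455    Pia        1365
9       728    Max        2184
10      628    Amy        1884
11      432    Uma        1296
12      652    Jon        1956
13      179    Kai         537
14     1122    Uma        3366
filter rows where client in ['Fay', 'Max', 'Jon', 'Eli', 'Pia']:
    rate_bp client  rate_bp_x3
1      1169    Fay        3507
4      1050    Eli        3150
6       968    Pia        2904
7      1004    Jon        3012
8       455    Pia        1365
9       728    Max        2184
12      652    Jon        1956
group by client: max(rate_bp_x3), max(rate_bp):
        rate_bp_x3  rate_bp
client                     
Eli           3150     1050
Fay           3507     1169
Jon           3012     1004
Max           2184      728
Pia           2904      968

2904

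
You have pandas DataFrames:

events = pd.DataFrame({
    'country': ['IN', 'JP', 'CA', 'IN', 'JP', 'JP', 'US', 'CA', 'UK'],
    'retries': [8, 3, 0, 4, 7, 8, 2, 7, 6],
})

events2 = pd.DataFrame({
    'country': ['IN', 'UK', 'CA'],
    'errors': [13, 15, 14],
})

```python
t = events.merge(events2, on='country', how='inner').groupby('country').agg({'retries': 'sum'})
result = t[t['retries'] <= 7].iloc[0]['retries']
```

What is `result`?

7

merge on 'country' (how='inner') → 5 rows:
  country  retries  errors
0      IN        8      13
1      CA        0      14
2      IN        4      13
3      CA        7      14
4      UK        6      15
group by country, sum of retries:
         retries
country         
CA             7
IN            12
UK             6
filter rows where retries <= 7:
         retries
country         
CA             7
UK             6
Finally, value at position 0, column 'retries' = 7.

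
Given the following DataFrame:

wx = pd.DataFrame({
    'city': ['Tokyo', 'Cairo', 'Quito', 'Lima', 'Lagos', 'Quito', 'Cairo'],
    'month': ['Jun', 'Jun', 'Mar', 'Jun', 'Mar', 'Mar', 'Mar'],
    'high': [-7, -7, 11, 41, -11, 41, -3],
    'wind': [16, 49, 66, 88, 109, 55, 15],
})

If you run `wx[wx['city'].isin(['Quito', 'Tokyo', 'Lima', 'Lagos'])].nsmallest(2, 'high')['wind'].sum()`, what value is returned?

filter rows where city in ['Quito', 'Tokyo', 'Lima', 'Lagos']:
    city month  high  wind
0  Tokyo   Jun    -7    16
2  Quito   Mar    11    66
3   Lima   Jun    41    88
4  Lagos   Mar   -11   109
5  Quito   Mar    41    55
take 2 rows with smallest high:
    city month  high  wind
4  Lagos   Mar   -11   109
0  Tokyo   Jun    -7    16
The sum of column 'wind' is 125.

125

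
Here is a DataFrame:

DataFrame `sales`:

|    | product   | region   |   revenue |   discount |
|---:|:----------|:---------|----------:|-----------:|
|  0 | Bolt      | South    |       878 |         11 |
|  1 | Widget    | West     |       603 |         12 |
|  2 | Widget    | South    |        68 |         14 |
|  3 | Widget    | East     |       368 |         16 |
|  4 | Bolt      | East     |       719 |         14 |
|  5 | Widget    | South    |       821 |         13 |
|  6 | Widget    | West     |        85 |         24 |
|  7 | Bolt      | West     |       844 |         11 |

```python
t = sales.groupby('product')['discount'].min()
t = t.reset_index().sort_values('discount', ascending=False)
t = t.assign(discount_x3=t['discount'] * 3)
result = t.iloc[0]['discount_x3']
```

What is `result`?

group by product, min of discount:
product
Bolt      11
Widget    12
Name: discount, dtype: int64
reset_index():
  product  discount
0    Bolt        11
1  Widget        12
sort by discount descending:
  product  discount
1  Widget        12
0    Bolt        11
add column discount_x3 = t['discount'] * 3:
  product  discount  discount_x3
1  Widget        12           36
0    Bolt        11           33
Then the value at position 0, column 'discount_x3': 36

36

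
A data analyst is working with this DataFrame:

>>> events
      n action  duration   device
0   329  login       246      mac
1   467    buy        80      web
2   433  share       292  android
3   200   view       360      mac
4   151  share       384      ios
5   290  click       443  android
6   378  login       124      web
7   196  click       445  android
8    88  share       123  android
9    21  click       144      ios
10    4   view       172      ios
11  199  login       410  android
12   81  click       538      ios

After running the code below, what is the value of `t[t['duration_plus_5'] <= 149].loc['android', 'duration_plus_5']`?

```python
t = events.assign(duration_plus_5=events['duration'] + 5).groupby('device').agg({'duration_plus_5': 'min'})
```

add column duration_plus_5 = events['duration'] + 5:
      n action  duration   device  duration_plus_5
0   329  login       246      mac              251
1   467    buy        80      web               85
2   433  share       292  android              297
3   200   view       360      mac              365
4   151  share       384      ios              389
5   290  click       443  android              448
6   378  login       124      web              129
7   196  click       445  android              450
8    88  share       123  android              128
9    21  click       144      ios              149
10    4   view       172      ios              177
11  199  login       410  android              415
12   81  click       538      ios              543
group by device, min of duration_plus_5:
         duration_plus_5
device                  
android              128
ios                  149
mac                  251
web                   85
filter rows where duration_plus_5 <= 149:
         duration_plus_5
device                  
android              128
ios                  149
web                   85
Then the value at row 'android', column 'duration_plus_5': 128

128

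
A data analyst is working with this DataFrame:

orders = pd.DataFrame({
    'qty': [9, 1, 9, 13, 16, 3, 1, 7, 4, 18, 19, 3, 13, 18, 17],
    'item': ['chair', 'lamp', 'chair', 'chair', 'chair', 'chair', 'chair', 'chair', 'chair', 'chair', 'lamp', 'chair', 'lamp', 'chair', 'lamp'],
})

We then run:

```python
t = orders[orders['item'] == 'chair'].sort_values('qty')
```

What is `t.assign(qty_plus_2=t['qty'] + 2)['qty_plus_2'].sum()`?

123

filter rows where item == 'chair':
    qty   item
0     9  chair
2     9  chair
3    13  chair
4    16  chair
5     3  chair
6     1  chair
7     7  chair
8     4  chair
9    18  chair
11    3  chair
13   18  chair
sort by qty:
    qty   item
6     1  chair
5     3  chair
11    3  chair
8     4  chair
7     7  chair
0     9  chair
2     9  chair
3    13  chair
4    16  chair
9    18  chair
13   18  chair
add column qty_plus_2 = t['qty'] + 2:
    qty   item  qty_plus_2
6     1  chair           3
5     3  chair           5
11    3  chair           5
8     4  chair           6
7     7  chair           9
0     9  chair          11
2     9  chair          11
3    13  chair          15
4    16  chair          18
9    18  chair          20
13   18  chair          20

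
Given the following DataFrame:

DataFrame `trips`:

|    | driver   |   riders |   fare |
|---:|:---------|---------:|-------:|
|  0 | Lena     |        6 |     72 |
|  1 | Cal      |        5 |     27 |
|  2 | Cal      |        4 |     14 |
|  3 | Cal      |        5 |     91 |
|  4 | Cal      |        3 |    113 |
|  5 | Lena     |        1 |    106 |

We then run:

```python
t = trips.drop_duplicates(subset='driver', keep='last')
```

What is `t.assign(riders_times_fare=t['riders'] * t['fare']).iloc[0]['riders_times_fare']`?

339

drop duplicate driver (keep=last):
  driver  riders  fare
4    Cal       3   113
5   Lena       1   106
add column riders_times_fare = t['riders'] * t['fare']:
  driver  riders  fare  riders_times_fare
4    Cal       3   113                339
5   Lena       1   106                106
value at position 0, column 'riders_times_fare' → 339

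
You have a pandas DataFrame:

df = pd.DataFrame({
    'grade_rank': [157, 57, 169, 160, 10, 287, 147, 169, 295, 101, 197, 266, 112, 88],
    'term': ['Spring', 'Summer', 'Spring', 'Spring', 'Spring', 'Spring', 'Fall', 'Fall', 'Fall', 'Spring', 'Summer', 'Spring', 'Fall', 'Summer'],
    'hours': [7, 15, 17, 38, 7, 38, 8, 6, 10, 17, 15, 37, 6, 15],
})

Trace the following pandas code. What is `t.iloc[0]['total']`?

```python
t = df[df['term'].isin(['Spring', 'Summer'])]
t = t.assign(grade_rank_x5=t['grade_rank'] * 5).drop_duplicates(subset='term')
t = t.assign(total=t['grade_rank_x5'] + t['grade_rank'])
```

filter rows where term in ['Spring', 'Summer']:
    grade_rank    term  hours
0          157  Spring      7
1           57  Summer     15
2          169  Spring     17
3          160  Spring     38
4           10  Spring      7
5          287  Spring     38
9          101  Spring     17
10         197  Summer     15
11         266  Spring     37
13          88  Summer     15
add column grade_rank_x5 = t['grade_rank'] * 5:
    grade_rank    term  hours  grade_rank_x5
0          157  Spring      7            785
1           57  Summer     15            285
2          169  Spring     17            845
3          160  Spring     38            800
4           10  Spring      7             50
5          287  Spring     38           1435
9          101  Spring     17            505
10         197  Summer     15            985
11         266  Spring     37           1330
13          88  Summer     15            440
drop duplicate term (keep=first):
   grade_rank    term  hours  grade_rank_x5
0         157  Spring      7            785
1          57  Summer     15            285
add column total = t['grade_rank_x5'] + t['grade_rank']:
   grade_rank    term  hours  grade_rank_x5  total
0         157  Spring      7            785    942
1          57  Summer     15            285    342

942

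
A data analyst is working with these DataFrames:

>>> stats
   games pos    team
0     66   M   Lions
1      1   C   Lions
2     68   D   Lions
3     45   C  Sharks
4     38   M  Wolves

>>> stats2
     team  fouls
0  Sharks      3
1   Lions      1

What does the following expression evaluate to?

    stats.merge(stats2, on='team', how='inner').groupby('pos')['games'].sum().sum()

merge on 'team' (how='inner') → 4 rows:
   games pos    team  fouls
0     66   M   Lions      1
1      1   C   Lions      1
2     68   D   Lions      1
3     45   C  Sharks      3
group by pos, sum of games:
pos
C    46
D    68
M    66
Name: games, dtype: int64
So sum() = 180.

180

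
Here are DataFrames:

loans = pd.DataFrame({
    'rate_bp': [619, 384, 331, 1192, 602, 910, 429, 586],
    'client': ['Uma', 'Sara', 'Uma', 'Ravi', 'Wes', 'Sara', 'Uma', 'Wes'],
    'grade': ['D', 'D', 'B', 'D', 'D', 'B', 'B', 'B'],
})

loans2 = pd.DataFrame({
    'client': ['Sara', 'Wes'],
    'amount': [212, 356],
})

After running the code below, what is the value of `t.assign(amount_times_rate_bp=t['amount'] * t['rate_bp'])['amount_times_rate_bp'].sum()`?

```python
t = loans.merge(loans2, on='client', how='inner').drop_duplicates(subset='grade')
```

merge on 'client' (how='inner') → 4 rows:
   rate_bp client grade  amount
0      384   Sara     D     212
1      602    Wes     D     356
2      910   Sara     B     212
3      586    Wes     B     356
drop duplicate grade (keep=first):
   rate_bp client grade  amount
0      384   Sara     D     212
2      910   Sara     B     212
add column amount_times_rate_bp = t['amount'] * t['rate_bp']:
   rate_bp client grade  amount  amount_times_rate_bp
0      384   Sara     D     212                 81408
2      910   Sara     B     212                192920
So sum() = 274328.

274328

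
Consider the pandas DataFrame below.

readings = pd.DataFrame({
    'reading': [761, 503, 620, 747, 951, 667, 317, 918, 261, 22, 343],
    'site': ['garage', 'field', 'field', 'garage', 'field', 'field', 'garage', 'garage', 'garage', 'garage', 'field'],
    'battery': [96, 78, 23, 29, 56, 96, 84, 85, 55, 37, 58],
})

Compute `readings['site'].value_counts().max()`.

value_counts of site:
site
garage    6
field     5
Name: count, dtype: int64
The max of the resulting series is 6.

6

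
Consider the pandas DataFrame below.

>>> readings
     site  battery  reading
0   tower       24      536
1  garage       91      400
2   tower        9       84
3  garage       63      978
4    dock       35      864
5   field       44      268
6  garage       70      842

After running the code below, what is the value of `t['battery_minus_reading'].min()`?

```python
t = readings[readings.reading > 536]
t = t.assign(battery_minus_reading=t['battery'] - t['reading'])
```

-915

filter rows where reading > 536:
     site  battery  reading
3  garage       63      978
4    dock       35      864
6  garage       70      842
add column battery_minus_reading = t['battery'] - t['reading']:
     site  battery  reading  battery_minus_reading
3  garage       63      978                   -915
4    dock       35      864                   -829
6  garage       70      842                   -772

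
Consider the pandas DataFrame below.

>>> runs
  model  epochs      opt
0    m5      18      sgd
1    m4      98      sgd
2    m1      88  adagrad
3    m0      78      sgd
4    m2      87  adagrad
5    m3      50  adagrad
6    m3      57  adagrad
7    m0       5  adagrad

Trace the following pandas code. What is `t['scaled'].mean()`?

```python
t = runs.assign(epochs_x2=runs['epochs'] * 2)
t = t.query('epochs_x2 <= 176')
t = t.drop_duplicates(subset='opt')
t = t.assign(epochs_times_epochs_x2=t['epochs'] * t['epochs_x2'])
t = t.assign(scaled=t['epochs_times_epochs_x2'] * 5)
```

40340.0

add column epochs_x2 = runs['epochs'] * 2:
  model  epochs      opt  epochs_x2
0    m5      18      sgd         36
1    m4      98      sgd        196
2    m1      88  adagrad        176
3    m0      78      sgd        156
4    m2      87  adagrad        174
5    m3      50  adagrad        100
6    m3      57  adagrad        114
7    m0       5  adagrad         10
filter rows where epochs_x2 <= 176:
  model  epochs      opt  epochs_x2
0    m5      18      sgd         36
2    m1      88  adagrad        176
3    m0      78      sgd        156
4    m2      87  adagrad        174
5    m3      50  adagrad        100
6    m3      57  adagrad        114
7    m0       5  adagrad         10
drop duplicate opt (keep=first):
  model  epochs      opt  epochs_x2
0    m5      18      sgd         36
2    m1      88  adagrad        176
add column epochs_times_epochs_x2 = t['epochs'] * t['epochs_x2']:
  model  epochs      opt  epochs_x2  epochs_times_epochs_x2
0    m5      18      sgd         36                     648
2    m1      88  adagrad        176                   15488
add column scaled = t['epochs_times_epochs_x2'] * 5:
  model  epochs      opt  epochs_x2  epochs_times_epochs_x2  scaled
0    m5      18      sgd         36                     648    3240
2    m1      88  adagrad        176                   15488   77440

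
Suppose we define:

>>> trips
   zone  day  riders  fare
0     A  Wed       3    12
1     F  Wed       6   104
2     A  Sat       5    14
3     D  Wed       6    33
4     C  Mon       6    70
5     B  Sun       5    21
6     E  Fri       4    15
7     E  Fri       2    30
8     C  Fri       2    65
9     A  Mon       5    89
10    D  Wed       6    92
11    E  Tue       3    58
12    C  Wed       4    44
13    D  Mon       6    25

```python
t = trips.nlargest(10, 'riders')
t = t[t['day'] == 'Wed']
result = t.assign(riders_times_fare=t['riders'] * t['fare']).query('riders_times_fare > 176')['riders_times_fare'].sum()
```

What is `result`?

take 10 rows with largest riders:
   zone  day  riders  fare
1     F  Wed       6   104
3     D  Wed       6    33
4     C  Mon       6    70
10    D  Wed       6    92
13    D  Mon       6    25
2     A  Sat       5    14
5     B  Sun       5    21
9     A  Mon       5    89
6     E  Fri       4    15
12    C  Wed       4    44
filter rows where day == 'Wed':
   zone  day  riders  fare
1     F  Wed       6   104
3     D  Wed       6    33
10    D  Wed       6    92
12    C  Wed       4    44
add column riders_times_fare = t['riders'] * t['fare']:
   zone  day  riders  fare  riders_times_fare
1     F  Wed       6   104                624
3     D  Wed       6    33                198
10    D  Wed       6    92                552
12    C  Wed       4    44                176
filter rows where riders_times_fare > 176:
   zone  day  riders  fare  riders_times_fare
1     F  Wed       6   104                624
3     D  Wed       6    33                198
10    D  Wed       6    92                552
Then the sum of column 'riders_times_fare': 1374

1374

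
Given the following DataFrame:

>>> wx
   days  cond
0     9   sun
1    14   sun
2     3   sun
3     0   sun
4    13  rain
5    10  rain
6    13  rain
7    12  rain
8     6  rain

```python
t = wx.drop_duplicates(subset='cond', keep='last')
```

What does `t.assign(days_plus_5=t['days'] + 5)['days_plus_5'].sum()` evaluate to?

drop duplicate cond (keep=last):
   days  cond
3     0   sun
8     6  rain
add column days_plus_5 = t['days'] + 5:
   days  cond  days_plus_5
3     0   sun            5
8     6  rain           11
Then the sum of column 'days_plus_5': 16

16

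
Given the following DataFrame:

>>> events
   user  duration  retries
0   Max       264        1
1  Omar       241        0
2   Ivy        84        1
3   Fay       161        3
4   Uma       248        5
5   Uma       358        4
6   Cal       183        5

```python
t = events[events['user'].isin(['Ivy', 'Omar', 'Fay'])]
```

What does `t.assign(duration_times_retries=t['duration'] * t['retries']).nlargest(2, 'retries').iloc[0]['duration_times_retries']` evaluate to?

483

filter rows where user in ['Ivy', 'Omar', 'Fay']:
   user  duration  retries
1  Omar       241        0
2   Ivy        84        1
3   Fay       161        3
add column duration_times_retries = t['duration'] * t['retries']:
   user  duration  retries  duration_times_retries
1  Omar       241        0                       0
2   Ivy        84        1                      84
3   Fay       161        3                     483
take 2 rows with largest retries:
  user  duration  retries  duration_times_retries
3  Fay       161        3                     483
2  Ivy        84        1                      84
Hence 483.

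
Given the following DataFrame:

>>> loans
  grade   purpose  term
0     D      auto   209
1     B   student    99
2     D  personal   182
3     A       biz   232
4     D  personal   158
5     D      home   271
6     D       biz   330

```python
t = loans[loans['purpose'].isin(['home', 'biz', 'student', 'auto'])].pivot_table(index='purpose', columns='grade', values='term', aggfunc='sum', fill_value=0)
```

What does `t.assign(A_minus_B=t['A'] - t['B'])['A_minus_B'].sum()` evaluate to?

filter rows where purpose in ['home', 'biz', 'student', 'auto']:
  grade  purpose  term
0     D     auto   209
1     B  student    99
3     A      biz   232
5     D     home   271
6     D      biz   330
pivot: rows=purpose, cols=grade, sum(term):
grade      A   B    D
purpose              
auto       0   0  209
biz      232   0  330
home       0   0  271
student    0  99    0
add column A_minus_B = t['A'] - t['B']:
grade      A   B    D  A_minus_B
purpose                         
auto       0   0  209          0
biz      232   0  330        232
home       0   0  271          0
student    0  99    0        -99

133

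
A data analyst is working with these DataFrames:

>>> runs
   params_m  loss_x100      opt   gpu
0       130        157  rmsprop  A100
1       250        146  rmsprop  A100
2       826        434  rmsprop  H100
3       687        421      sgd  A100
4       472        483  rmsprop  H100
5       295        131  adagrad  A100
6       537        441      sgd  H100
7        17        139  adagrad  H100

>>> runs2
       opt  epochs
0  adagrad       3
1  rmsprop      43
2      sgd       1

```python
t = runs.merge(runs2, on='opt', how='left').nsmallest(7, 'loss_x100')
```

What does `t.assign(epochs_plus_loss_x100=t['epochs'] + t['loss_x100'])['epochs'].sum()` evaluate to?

merge on 'opt' (how='left') → 8 rows:
   params_m  loss_x100      opt   gpu  epochs
0       130        157  rmsprop  A100      43
1       250        146  rmsprop  A100      43
2       826        434  rmsprop  H100      43
3       687        421      sgd  A100       1
4       472        483  rmsprop  H100      43
5       295        131  adagrad  A100       3
6       537        441      sgd  H100       1
7        17        139  adagrad  H100       3
take 7 rows with smallest loss_x100:
   params_m  loss_x100      opt   gpu  epochs
5       295        131  adagrad  A100       3
7        17        139  adagrad  H100       3
1       250        146  rmsprop  A100      43
0       130        157  rmsprop  A100      43
3       687        421      sgd  A100       1
2       826        434  rmsprop  H100      43
6       537        441      sgd  H100       1
add column epochs_plus_loss_x100 = t['epochs'] + t['loss_x100']:
   params_m  loss_x100      opt   gpu  epochs  epochs_plus_loss_x100
5       295        131  adagrad  A100       3                    134
7        17        139  adagrad  H100       3                    142
1       250        146  rmsprop  A100      43                    189
0       130        157  rmsprop  A100      43                    200
3       687        421      sgd  A100       1                    422
2       826        434  rmsprop  H100      43                    477
6       537        441      sgd  H100       1                    442

137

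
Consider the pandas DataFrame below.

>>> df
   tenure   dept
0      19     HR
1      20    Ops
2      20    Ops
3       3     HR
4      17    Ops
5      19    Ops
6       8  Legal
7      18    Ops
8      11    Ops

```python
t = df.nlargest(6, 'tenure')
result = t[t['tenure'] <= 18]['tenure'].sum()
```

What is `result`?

35

take 6 rows with largest tenure:
   tenure dept
1      20  Ops
2      20  Ops
0      19   HR
5      19  Ops
7      18  Ops
4      17  Ops
filter rows where tenure <= 18:
   tenure dept
7      18  Ops
4      17  Ops
sum of column 'tenure' → 35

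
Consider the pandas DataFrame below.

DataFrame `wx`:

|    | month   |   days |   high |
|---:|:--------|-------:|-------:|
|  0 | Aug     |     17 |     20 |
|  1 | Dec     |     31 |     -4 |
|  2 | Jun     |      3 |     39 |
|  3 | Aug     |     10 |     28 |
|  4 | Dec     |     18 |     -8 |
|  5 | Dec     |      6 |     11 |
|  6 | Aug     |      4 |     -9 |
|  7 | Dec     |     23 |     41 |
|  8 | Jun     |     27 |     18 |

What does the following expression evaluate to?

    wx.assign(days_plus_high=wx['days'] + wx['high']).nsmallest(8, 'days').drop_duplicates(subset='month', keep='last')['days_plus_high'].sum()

add column days_plus_high = wx['days'] + wx['high']:
  month  days  high  days_plus_high
0   Aug    17    20              37
1   Dec    31    -4              27
2   Jun     3    39              42
3   Aug    10    28              38
4   Dec    18    -8              10
5   Dec     6    11              17
6   Aug     4    -9              -5
7   Dec    23    41              64
8   Jun    27    18              45
take 8 rows with smallest days:
  month  days  high  days_plus_high
2   Jun     3    39              42
6   Aug     4    -9              -5
5   Dec     6    11              17
3   Aug    10    28              38
0   Aug    17    20              37
4   Dec    18    -8              10
7   Dec    23    41              64
8   Jun    27    18              45
drop duplicate month (keep=last):
  month  days  high  days_plus_high
0   Aug    17    20              37
7   Dec    23    41              64
8   Jun    27    18              45
The sum of column 'days_plus_high' is 146.

146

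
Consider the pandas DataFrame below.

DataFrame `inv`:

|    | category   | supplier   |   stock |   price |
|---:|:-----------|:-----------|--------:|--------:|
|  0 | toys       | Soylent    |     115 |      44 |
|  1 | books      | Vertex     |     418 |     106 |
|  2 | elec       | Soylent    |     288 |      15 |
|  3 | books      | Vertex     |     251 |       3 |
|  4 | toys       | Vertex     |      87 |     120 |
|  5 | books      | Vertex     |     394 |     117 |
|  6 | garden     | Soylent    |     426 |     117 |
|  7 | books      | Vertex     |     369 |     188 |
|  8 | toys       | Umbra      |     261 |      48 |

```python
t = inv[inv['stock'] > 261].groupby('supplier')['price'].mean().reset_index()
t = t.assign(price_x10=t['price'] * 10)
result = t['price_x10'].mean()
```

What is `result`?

filter rows where stock > 261:
  category supplier  stock  price
1    books   Vertex    418    106
2     elec  Soylent    288     15
5    books   Vertex    394    117
6   garden  Soylent    426    117
7    books   Vertex    369    188
group by supplier, mean of price:
supplier
Soylent     66.0
Vertex     137.0
Name: price, dtype: float64
reset_index():
  supplier  price
0  Soylent   66.0
1   Vertex  137.0
add column price_x10 = t['price'] * 10:
  supplier  price  price_x10
0  Soylent   66.0      660.0
1   Vertex  137.0     1370.0
Finally, mean of column 'price_x10' = 1015.0.

1015.0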